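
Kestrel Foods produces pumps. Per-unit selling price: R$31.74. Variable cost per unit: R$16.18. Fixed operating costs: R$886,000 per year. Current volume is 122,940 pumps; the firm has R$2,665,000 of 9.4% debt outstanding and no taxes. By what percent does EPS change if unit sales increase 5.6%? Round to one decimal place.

At 122,940 units, contribution = 122,940 × R$15.56 = R$1,912,946.40.
Operating income = contribution − fixed costs = R$1,912,946.40 − R$886,000 = R$1,026,946.40.
Interest = R$250,510.00, so EBIT − I = R$776,436.40.
Degree of combined leverage = contribution ÷ (EBIT − I) = R$1,912,946.40 ÷ R$776,436.40 = 2.4638.
%ΔEPS = DCL × %ΔSales = 2.4638 × +5.6% = +13.8%.

+13.8%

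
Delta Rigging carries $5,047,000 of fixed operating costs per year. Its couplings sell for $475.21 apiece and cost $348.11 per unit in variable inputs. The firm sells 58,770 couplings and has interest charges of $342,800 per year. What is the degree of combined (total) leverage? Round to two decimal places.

Contribution at this volume is 58,770 × $127.10 = $7,469,667.00.
EBIT = $7,469,667.00 − $5,047,000 = $2,422,667.00. Interest = $342,800.00, so EBIT − I = $2,079,867.00.
Degree of total leverage = total CM / (EBIT − interest) = $7,469,667.00 / $2,079,867.00 = 3.5914.

3.59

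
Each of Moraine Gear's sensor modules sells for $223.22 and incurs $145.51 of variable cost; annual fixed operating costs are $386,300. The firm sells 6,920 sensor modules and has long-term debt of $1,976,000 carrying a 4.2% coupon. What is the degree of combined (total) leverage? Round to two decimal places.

7.85

Contribution at this volume is 6,920 × $77.71 = $537,753.20.
Operating income = contribution − fixed costs = $537,753.20 − $386,300 = $151,453.20. Interest = $82,992.00, so EBIT − I = $68,461.20.
Degree of total leverage = total CM / (EBIT − interest) = $537,753.20 / $68,461.20 = 7.8549.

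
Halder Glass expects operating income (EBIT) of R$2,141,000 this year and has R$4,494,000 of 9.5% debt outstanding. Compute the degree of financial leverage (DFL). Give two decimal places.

1.25

Annual interest charges come to R$426,930.00.
Degree of financial leverage = EBIT / (EBIT − interest) = R$2,141,000 / R$1,714,070.00 = 1.2491.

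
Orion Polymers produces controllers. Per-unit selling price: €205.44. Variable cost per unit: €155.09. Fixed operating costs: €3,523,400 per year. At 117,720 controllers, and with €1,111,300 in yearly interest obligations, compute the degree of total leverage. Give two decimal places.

4.59

Total contribution margin = 117,720 × €50.35 = €5,927,202.00.
EBIT = €5,927,202.00 − €3,523,400 = €2,403,802.00. Interest = €1,111,300.00.
DOL = €5,927,202.00 ÷ €2,403,802.00 = 2.4658; DFL = €2,403,802.00 ÷ €1,292,502.00 = 1.8598.
Combined leverage = 2.4658 × 1.8598 = 4.5859.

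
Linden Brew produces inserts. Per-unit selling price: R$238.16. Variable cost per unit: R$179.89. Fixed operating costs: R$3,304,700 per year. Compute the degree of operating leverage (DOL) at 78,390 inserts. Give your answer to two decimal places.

At 78,390 units, contribution = 78,390 × R$58.27 = R$4,567,785.30.
EBIT = R$4,567,785.30 − R$3,304,700 = R$1,263,085.30.
Degree of operating leverage = R$4,567,785.30 / R$1,263,085.30 = 3.6164.

3.62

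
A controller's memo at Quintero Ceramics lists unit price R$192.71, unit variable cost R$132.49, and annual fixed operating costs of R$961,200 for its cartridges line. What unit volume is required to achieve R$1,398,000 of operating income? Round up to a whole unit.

39,177 cartridges

Contribution margin per unit = R$192.71 − R$132.49 = R$60.22.
Need Q such that Q × R$60.22 − R$961,200 = R$1,398,000, i.e. Q = R$2,359,200 / R$60.22 = 39,176.35 → 39,177.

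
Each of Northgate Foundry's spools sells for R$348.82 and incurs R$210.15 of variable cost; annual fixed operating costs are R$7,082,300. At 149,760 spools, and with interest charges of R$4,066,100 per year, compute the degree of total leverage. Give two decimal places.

2.16

At 149,760 units, contribution = 149,760 × R$138.67 = R$20,767,219.20.
EBIT = R$20,767,219.20 − R$7,082,300 = R$13,684,919.20. Interest = R$4,066,100.00, so EBIT − I = R$9,618,819.20.
Degree of total leverage = total CM / (EBIT − interest) = R$20,767,219.20 / R$9,618,819.20 = 2.1590.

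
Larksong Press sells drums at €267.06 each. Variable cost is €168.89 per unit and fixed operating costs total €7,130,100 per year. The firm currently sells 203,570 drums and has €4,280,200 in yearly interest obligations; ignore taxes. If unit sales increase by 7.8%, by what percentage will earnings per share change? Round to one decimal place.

+18.2%

Total contribution margin = 203,570 × €98.17 = €19,984,466.90.
EBIT = €19,984,466.90 − €7,130,100 = €12,854,366.90.
Interest = €4,280,200.00, so EBIT − I = €8,574,166.90.
Degree of combined leverage = contribution ÷ (EBIT − I) = €19,984,466.90 ÷ €8,574,166.90 = 2.3308.
EPS therefore changes by 2.3308 × (+7.8%) = +18.2%.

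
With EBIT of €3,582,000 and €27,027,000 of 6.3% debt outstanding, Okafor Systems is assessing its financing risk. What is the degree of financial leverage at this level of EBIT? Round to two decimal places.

Annual interest charges come to €1,702,701.00.
DFL = EBIT ÷ (EBIT − I) = €3,582,000 ÷ (€3,582,000 − €1,702,701.00) = €3,582,000 ÷ €1,879,299.00 = 1.9060.

1.91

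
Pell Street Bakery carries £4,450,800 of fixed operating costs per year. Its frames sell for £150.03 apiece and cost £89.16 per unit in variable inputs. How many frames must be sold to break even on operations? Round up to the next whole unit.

73,120 frames

Contribution margin per unit = £150.03 − £89.16 = £60.87.
Units to break even: £4,450,800 ÷ £60.87 = 73,119.76, rounded up to 73,120.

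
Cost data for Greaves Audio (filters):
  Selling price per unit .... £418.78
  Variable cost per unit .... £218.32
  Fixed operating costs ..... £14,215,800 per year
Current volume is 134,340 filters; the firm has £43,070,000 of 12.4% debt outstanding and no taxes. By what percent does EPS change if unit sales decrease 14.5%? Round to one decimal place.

Total contribution margin = 134,340 × £200.46 = £26,929,796.40.
Subtracting fixed costs: EBIT = £26,929,796.40 − £14,215,800 = £12,713,996.40.
After interest of £5,340,680.00, pre-tax earnings = £7,373,316.40.
Degree of combined leverage = contribution ÷ (EBIT − I) = £26,929,796.40 ÷ £7,373,316.40 = 3.6523.
EPS therefore changes by 3.6523 × (-14.5%) = -53.0%.

-53.0%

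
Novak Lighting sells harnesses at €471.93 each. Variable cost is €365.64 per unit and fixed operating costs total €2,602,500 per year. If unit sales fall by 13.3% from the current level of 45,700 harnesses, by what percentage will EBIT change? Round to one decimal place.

-28.6%

Total contribution margin = 45,700 × €106.29 = €4,857,453.00.
EBIT = €4,857,453.00 − €2,602,500 = €2,254,953.00.
So DOL = total CM / EBIT = €4,857,453.00 / €2,254,953.00 = 2.1541.
%ΔEBIT = DOL × %ΔSales = 2.1541 × -13.3% = -28.6%.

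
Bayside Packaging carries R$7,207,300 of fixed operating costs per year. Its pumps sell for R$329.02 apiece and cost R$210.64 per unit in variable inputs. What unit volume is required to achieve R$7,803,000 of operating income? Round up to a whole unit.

126,798 pumps

Each unit contributes R$329.02 − R$210.64 = R$118.38.
Required volume = (fixed costs + target profit) ÷ CM = (R$7,207,300 + R$7,803,000) ÷ R$118.38 = 126,797.60, so 126,798 pumps.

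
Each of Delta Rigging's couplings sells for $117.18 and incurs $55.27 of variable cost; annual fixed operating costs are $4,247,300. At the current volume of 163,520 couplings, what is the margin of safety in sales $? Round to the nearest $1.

$11,122,207

Each unit contributes $117.18 − $55.27 = $61.91. Break-even units = $4,247,300 ÷ $61.91 = 68,604.43; break-even revenue = 68,604.43 × $117.18 = $8,039,066.61.
Actual sales revenue = 163,520 × $117.18 = $19,161,273.60.
Margin of safety = $19,161,273.60 − $8,039,066.61 = $11,122,207.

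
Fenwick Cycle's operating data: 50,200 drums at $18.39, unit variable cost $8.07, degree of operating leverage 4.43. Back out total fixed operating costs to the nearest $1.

Contribution at this volume is 50,200 × $10.32 = $518,064.00.
DOL = contribution / EBIT, so EBIT = $518,064.00 / 4.43 = $116,944.47.
And FC = contribution − EBIT = $518,064.00 − $116,944.47 = $401,120.

$401,120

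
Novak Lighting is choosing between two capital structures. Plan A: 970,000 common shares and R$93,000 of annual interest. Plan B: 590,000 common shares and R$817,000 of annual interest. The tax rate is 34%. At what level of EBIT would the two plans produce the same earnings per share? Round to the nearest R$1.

R$1,941,105

At indifference, (EBIT − 93,000)(1 − t)/970,000 = (EBIT − 817,000)(1 − t)/590,000.
The (1 − t) factor cancels: (EBIT − 93,000) × 590,000 = (EBIT − 817,000) × 970,000.
Solving, EBIT = (817,000·970,000 − 93,000·590,000) / (970,000 − 590,000) = 737,620,000,000 / 380,000 = 1,941,105.26.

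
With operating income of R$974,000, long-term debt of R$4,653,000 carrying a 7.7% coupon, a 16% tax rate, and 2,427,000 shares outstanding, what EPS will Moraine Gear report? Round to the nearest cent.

R$0.21

Pre-tax income = R$974,000 − R$358,281.00 = R$615,719.00.
Net income = R$615,719.00 × (1 − 0.16) = R$517,203.96.
EPS = R$517,203.96 ÷ 2,427,000 = R$0.21.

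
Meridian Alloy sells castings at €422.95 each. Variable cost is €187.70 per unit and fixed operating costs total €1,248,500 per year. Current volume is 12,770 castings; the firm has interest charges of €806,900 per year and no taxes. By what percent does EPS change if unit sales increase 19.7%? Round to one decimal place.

At 12,770 units, contribution = 12,770 × €235.25 = €3,004,142.50.
EBIT = €3,004,142.50 − €1,248,500 = €1,755,642.50.
After interest of €806,900.00, pre-tax earnings = €948,742.50.
Degree of combined leverage = contribution ÷ (EBIT − I) = €3,004,142.50 ÷ €948,742.50 = 3.1664.
%ΔEPS = DCL × %ΔSales = 3.1664 × +19.7% = +62.4%.

+62.4%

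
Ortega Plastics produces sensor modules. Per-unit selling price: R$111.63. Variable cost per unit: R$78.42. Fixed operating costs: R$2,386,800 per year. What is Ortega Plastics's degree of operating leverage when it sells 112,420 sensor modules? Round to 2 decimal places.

Contribution at this volume is 112,420 × R$33.21 = R$3,733,468.20.
EBIT = R$3,733,468.20 − R$2,386,800 = R$1,346,668.20.
DOL = contribution ÷ EBIT = R$3,733,468.20 ÷ R$1,346,668.20 = 2.7724.

2.77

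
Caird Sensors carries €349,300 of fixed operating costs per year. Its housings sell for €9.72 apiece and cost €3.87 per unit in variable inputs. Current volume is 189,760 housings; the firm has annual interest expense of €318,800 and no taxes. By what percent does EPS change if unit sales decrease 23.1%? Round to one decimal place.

Contribution at this volume is 189,760 × €5.85 = €1,110,096.00.
Operating income = contribution − fixed costs = €1,110,096.00 − €349,300 = €760,796.00.
Interest = €318,800.00, so EBIT − I = €441,996.00.
DCL = total CM / (EBIT − I) = €1,110,096.00 / €441,996.00 = 2.5116.
EPS therefore changes by 2.5116 × (-23.1%) = -58.0%.

-58.0%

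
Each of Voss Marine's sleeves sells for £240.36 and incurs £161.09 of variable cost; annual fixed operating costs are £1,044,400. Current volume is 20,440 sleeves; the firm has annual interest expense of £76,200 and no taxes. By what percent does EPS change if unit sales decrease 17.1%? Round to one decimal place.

-55.4%

Total contribution margin = 20,440 × £79.27 = £1,620,278.80.
EBIT = £1,620,278.80 − £1,044,400 = £575,878.80.
Interest = £76,200.00, so EBIT − I = £499,678.80.
Degree of combined leverage = contribution ÷ (EBIT − I) = £1,620,278.80 ÷ £499,678.80 = 3.2426.
%ΔEPS = DCL × %ΔSales = 3.2426 × -17.1% = -55.4%.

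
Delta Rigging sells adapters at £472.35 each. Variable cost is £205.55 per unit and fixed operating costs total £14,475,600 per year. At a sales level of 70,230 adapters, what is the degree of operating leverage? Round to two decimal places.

Contribution at this volume is 70,230 × £266.80 = £18,737,364.00.
EBIT = £18,737,364.00 − £14,475,600 = £4,261,764.00.
Degree of operating leverage = £18,737,364.00 / £4,261,764.00 = 4.3966.

4.40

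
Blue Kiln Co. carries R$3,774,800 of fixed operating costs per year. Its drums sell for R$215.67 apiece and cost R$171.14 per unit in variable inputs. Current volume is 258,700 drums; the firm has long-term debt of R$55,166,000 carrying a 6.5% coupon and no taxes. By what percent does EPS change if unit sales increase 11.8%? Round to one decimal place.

+32.7%

At 258,700 units, contribution = 258,700 × R$44.53 = R$11,519,911.00.
EBIT = R$11,519,911.00 − R$3,774,800 = R$7,745,111.00.
Interest = R$3,585,790.00, so EBIT − I = R$4,159,321.00.
Degree of combined leverage = contribution ÷ (EBIT − I) = R$11,519,911.00 ÷ R$4,159,321.00 = 2.7697.
%ΔEPS = DCL × %ΔSales = 2.7697 × +11.8% = +32.7%.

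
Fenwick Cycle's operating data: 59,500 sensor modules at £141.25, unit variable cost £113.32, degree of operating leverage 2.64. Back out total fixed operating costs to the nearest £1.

£1,032,352

Contribution at this volume is 59,500 × £27.93 = £1,661,835.00.
DOL = contribution / EBIT, so EBIT = £1,661,835.00 / 2.64 = £629,482.95.
Fixed costs = CM − EBIT = £1,661,835.00 − £629,482.95 = £1,032,352.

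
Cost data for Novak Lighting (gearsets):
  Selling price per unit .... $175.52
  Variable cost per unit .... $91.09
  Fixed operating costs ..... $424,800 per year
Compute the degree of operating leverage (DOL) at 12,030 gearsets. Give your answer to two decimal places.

1.72

At 12,030 units, contribution = 12,030 × $84.43 = $1,015,692.90.
EBIT = $1,015,692.90 − $424,800 = $590,892.90.
Degree of operating leverage = $1,015,692.90 / $590,892.90 = 1.7189.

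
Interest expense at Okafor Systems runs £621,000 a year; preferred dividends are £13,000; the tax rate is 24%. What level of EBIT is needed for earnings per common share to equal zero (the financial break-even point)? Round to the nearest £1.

£638,105

Preferred dividends are paid after tax, so their pre-tax equivalent is £13,000 ÷ (1 − 0.24) = £17,105.26.
EPS = 0 when EBIT covers interest plus the pre-tax preferred burden: £621,000 + £17,105.26 = £638,105.26.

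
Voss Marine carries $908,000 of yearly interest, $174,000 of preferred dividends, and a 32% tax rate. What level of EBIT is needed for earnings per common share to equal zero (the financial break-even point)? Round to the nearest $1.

$1,163,882

Preferred dividends are paid after tax, so their pre-tax equivalent is $174,000 ÷ (1 − 0.32) = $255,882.35.
EPS = 0 when EBIT covers interest plus the pre-tax preferred burden: $908,000 + $255,882.35 = $1,163,882.35.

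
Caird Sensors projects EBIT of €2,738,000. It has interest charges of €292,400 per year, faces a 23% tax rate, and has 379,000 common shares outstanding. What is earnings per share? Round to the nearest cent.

€4.97

Interest = €292,400.00, so EBT = €2,738,000 − €292,400.00 = €2,445,600.00.
After tax at 23%: net income = €2,445,600.00 × 0.77 = €1,883,112.00.
Per share: €1,883,112.00 / 379,000 shares = €4.97.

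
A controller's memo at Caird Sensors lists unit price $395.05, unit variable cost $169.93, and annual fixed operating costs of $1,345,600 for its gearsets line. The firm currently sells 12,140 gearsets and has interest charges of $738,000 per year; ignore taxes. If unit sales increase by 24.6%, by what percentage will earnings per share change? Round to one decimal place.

Contribution at this volume is 12,140 × $225.12 = $2,732,956.80.
EBIT = $2,732,956.80 − $1,345,600 = $1,387,356.80.
Interest = $738,000.00, so EBIT − I = $649,356.80.
Degree of combined leverage = contribution ÷ (EBIT − I) = $2,732,956.80 ÷ $649,356.80 = 4.2087.
EPS therefore changes by 4.2087 × (+24.6%) = +103.5%.

+103.5%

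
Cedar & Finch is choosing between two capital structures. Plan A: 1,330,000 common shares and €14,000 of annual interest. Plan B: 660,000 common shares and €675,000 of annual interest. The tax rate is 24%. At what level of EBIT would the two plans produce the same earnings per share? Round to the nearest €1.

€1,326,134

Set EPS_A = EPS_B: (EBIT − €14,000)(1 − 0.24) ÷ 1,330,000 = (EBIT − €675,000)(1 − 0.24) ÷ 660,000.
Cancelling (1 − t) and cross-multiplying: 660,000·(EBIT − 14,000) = 1,330,000·(EBIT − 675,000).
Solving, EBIT = (675,000·1,330,000 − 14,000·660,000) / (1,330,000 − 660,000) = 888,510,000,000 / 670,000 = 1,326,134.33.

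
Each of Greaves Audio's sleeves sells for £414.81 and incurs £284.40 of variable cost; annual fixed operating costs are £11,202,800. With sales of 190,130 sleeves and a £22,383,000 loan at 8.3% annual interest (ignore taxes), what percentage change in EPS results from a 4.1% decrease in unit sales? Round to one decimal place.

-8.7%

Total contribution margin = 190,130 × £130.41 = £24,794,853.30.
EBIT = £24,794,853.30 − £11,202,800 = £13,592,053.30.
Interest = £1,857,789.00, so EBIT − I = £11,734,264.30.
Degree of combined leverage = contribution ÷ (EBIT − I) = £24,794,853.30 ÷ £11,734,264.30 = 2.1130.
EPS therefore changes by 2.1130 × (-4.1%) = -8.7%.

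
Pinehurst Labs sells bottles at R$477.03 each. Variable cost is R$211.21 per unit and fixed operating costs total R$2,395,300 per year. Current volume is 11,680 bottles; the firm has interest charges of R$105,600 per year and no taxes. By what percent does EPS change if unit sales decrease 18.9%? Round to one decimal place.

Contribution at this volume is 11,680 × R$265.82 = R$3,104,777.60.
Operating income = contribution − fixed costs = R$3,104,777.60 − R$2,395,300 = R$709,477.60.
Interest = R$105,600.00, so EBIT − I = R$603,877.60.
DCL = total CM / (EBIT − I) = R$3,104,777.60 / R$603,877.60 = 5.1414.
EPS therefore changes by 5.1414 × (-18.9%) = -97.2%.

-97.2%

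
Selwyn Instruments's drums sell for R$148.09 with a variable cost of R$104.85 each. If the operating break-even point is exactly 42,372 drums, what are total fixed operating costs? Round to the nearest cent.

R$1,832,165.28

Unit CM = price − variable cost = R$148.09 − R$104.85 = R$43.24.
Fixed costs = break-even units × CM = 42,372 × R$43.24 = R$1,832,165.28.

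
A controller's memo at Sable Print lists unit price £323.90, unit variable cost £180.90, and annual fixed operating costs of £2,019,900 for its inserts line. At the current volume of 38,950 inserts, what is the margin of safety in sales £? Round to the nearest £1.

£8,040,761

Each unit contributes £323.90 − £180.90 = £143.00. Break-even units = £2,019,900 ÷ £143.00 = 14,125.17; break-even revenue = 14,125.17 × £323.90 = £4,575,144.13.
Actual sales revenue = 38,950 × £323.90 = £12,615,905.00.
Margin of safety = £12,615,905.00 − £4,575,144.13 = £8,040,761.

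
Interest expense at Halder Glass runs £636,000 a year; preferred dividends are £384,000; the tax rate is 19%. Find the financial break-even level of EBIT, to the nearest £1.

£1,110,074

Preferred dividends are paid after tax, so their pre-tax equivalent is £384,000 ÷ (1 − 0.19) = £474,074.07.
EPS = 0 when EBIT covers interest plus the pre-tax preferred burden: £636,000 + £474,074.07 = £1,110,074.07.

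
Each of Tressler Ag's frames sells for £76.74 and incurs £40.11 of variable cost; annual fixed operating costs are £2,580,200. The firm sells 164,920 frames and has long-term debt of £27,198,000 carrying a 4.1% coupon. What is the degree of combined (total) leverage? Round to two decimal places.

2.58

At 164,920 units, contribution = 164,920 × £36.63 = £6,041,019.60.
EBIT = £6,041,019.60 − £2,580,200 = £3,460,819.60. Interest = £1,115,118.00, so EBIT − I = £2,345,701.60.
DCL = contribution ÷ (EBIT − I) = £6,041,019.60 ÷ £2,345,701.60 = 2.5754.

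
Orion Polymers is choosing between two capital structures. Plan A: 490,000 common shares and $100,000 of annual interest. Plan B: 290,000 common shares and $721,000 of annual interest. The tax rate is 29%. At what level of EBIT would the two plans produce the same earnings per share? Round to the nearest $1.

At indifference, (EBIT − 100,000)(1 − t)/490,000 = (EBIT − 721,000)(1 − t)/290,000.
The (1 − t) factor cancels: (EBIT − 100,000) × 290,000 = (EBIT − 721,000) × 490,000.
EBIT × (490,000 − 290,000) = 721,000 × 490,000 − 100,000 × 290,000 = 324,290,000,000, so EBIT = 324,290,000,000 ÷ 200,000 = 1,621,450.00.

$1,621,450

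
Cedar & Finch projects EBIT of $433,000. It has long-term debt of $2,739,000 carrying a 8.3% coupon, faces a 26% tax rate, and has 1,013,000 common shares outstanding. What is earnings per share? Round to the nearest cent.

Interest = $227,337.00, so EBT = $433,000 − $227,337.00 = $205,663.00.
Net income = $205,663.00 × (1 − 0.26) = $152,190.62.
EPS = $152,190.62 ÷ 1,013,000 = $0.15.

$0.15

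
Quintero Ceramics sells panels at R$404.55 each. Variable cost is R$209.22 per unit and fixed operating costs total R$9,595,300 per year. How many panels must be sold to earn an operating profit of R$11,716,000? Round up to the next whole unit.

109,105 panels

Contribution margin per unit = R$404.55 − R$209.22 = R$195.33.
Need Q such that Q × R$195.33 − R$9,595,300 = R$11,716,000, i.e. Q = R$21,311,300 / R$195.33 = 109,104.08 → 109,105.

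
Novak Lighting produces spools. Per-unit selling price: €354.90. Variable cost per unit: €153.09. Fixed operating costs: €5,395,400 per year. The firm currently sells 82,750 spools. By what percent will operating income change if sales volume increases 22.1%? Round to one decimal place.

+32.6%

At 82,750 units, contribution = 82,750 × €201.81 = €16,699,777.50.
Operating income = contribution − fixed costs = €16,699,777.50 − €5,395,400 = €11,304,377.50.
Degree of operating leverage = €16,699,777.50 / €11,304,377.50 = 1.4773.
Operating income changes by 1.4773 × +22.1% = +32.6%.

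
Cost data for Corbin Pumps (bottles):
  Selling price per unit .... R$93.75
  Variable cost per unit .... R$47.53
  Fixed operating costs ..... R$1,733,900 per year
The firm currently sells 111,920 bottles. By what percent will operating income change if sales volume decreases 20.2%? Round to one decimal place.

-30.4%

Total contribution margin = 111,920 × R$46.22 = R$5,172,942.40.
EBIT = R$5,172,942.40 − R$1,733,900 = R$3,439,042.40.
Degree of operating leverage = R$5,172,942.40 / R$3,439,042.40 = 1.5042.
%ΔEBIT = DOL × %ΔSales = 1.5042 × -20.2% = -30.4%.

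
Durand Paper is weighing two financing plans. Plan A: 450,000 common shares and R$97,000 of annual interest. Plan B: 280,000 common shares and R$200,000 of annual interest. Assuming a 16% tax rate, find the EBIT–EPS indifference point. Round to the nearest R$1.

R$369,647

Set EPS_A = EPS_B: (EBIT − R$97,000)(1 − 0.16) ÷ 450,000 = (EBIT − R$200,000)(1 − 0.16) ÷ 280,000.
The (1 − t) factor cancels: (EBIT − 97,000) × 280,000 = (EBIT − 200,000) × 450,000.
EBIT × (450,000 − 280,000) = 200,000 × 450,000 − 97,000 × 280,000 = 62,840,000,000, so EBIT = 62,840,000,000 ÷ 170,000 = 369,647.06.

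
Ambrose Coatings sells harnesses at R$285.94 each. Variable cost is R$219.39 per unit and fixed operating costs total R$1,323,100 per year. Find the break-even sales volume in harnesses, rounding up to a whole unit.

19,882 harnesses

Contribution margin per unit = R$285.94 − R$219.39 = R$66.55.
Break-even Q = R$1,323,100 / R$66.55 = 19,881.29 → 19,882 harnesses.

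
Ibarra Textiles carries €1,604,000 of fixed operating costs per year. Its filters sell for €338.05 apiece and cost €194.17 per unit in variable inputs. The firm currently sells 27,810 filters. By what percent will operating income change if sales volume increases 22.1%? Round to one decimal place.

+36.9%

Total contribution margin = 27,810 × €143.88 = €4,001,302.80.
Operating income = contribution − fixed costs = €4,001,302.80 − €1,604,000 = €2,397,302.80.
So DOL = total CM / EBIT = €4,001,302.80 / €2,397,302.80 = 1.6691.
So EBIT moves 1.6691 × (+22.1%) = +36.9%.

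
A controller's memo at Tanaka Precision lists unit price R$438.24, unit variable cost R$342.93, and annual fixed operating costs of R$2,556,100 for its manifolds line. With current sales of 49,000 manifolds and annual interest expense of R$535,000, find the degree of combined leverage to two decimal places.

Total contribution margin = 49,000 × R$95.31 = R$4,670,190.00.
Subtracting fixed costs: EBIT = R$4,670,190.00 − R$2,556,100 = R$2,114,090.00. Interest = R$535,000.00, so EBIT − I = R$1,579,090.00.
Degree of total leverage = total CM / (EBIT − interest) = R$4,670,190.00 / R$1,579,090.00 = 2.9575.

2.96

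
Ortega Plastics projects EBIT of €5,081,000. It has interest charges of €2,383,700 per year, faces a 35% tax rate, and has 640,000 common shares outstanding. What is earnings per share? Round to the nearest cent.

Interest = €2,383,700.00, so EBT = €5,081,000 − €2,383,700.00 = €2,697,300.00.
Net income = €2,697,300.00 × (1 − 0.35) = €1,753,245.00.
EPS = €1,753,245.00 ÷ 640,000 = €2.74.

€2.74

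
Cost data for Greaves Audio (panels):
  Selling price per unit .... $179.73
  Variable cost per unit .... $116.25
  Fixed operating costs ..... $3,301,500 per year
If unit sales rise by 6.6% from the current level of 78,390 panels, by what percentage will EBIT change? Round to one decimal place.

Contribution at this volume is 78,390 × $63.48 = $4,976,197.20.
EBIT = $4,976,197.20 − $3,301,500 = $1,674,697.20.
Degree of operating leverage = $4,976,197.20 / $1,674,697.20 = 2.9714.
%ΔEBIT = DOL × %ΔSales = 2.9714 × +6.6% = +19.6%.

+19.6%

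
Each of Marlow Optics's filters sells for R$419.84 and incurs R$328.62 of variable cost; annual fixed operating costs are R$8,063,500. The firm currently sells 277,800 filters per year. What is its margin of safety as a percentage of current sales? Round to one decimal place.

Contribution margin per unit = R$419.84 − R$328.62 = R$91.22. Break-even units = R$8,063,500 ÷ R$91.22 = 88,396.19; break-even revenue = 88,396.19 × R$419.84 = R$37,112,254.33.
Current sales = 277,800 × R$419.84 = R$116,631,552.00.
Margin of safety = (R$116,631,552.00 − R$37,112,254.33) ÷ R$116,631,552.00 = 68.2%.

68.2%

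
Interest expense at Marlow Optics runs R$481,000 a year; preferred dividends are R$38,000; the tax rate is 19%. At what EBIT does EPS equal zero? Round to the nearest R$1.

Grossing the preferred dividend up to pre-tax terms: R$38,000 / (1 − 0.19) = R$46,913.58.
Financial break-even EBIT = interest + D_p ÷ (1 − t) = R$481,000 + R$46,913.58 = R$527,913.58.

R$527,914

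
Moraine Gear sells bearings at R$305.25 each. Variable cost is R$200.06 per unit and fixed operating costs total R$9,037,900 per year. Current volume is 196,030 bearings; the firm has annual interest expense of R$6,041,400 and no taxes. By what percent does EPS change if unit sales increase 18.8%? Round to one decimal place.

Contribution at this volume is 196,030 × R$105.19 = R$20,620,395.70.
EBIT = R$20,620,395.70 − R$9,037,900 = R$11,582,495.70.
After interest of R$6,041,400.00, pre-tax earnings = R$5,541,095.70.
Degree of combined leverage = contribution ÷ (EBIT − I) = R$20,620,395.70 ÷ R$5,541,095.70 = 3.7214.
%ΔEPS = DCL × %ΔSales = 3.7214 × +18.8% = +70.0%.

+70.0%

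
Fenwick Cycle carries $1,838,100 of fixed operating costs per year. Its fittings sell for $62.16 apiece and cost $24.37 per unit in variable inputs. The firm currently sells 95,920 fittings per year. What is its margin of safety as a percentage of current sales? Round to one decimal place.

49.3%

Each unit contributes $62.16 − $24.37 = $37.79. Break-even units = $1,838,100 ÷ $37.79 = 48,639.85; break-even revenue = 48,639.85 × $62.16 = $3,023,453.19.
Actual sales revenue = 95,920 × $62.16 = $5,962,387.20.
Margin of safety = ($5,962,387.20 − $3,023,453.19) ÷ $5,962,387.20 = 49.3%.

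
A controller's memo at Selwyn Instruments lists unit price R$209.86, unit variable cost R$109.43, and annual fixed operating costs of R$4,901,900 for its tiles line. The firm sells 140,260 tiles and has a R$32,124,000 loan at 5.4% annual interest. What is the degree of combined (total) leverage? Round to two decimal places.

Total contribution margin = 140,260 × R$100.43 = R$14,086,311.80.
Operating income = contribution − fixed costs = R$14,086,311.80 − R$4,901,900 = R$9,184,411.80. Interest = R$1,734,696.00.
DOL = R$14,086,311.80 ÷ R$9,184,411.80 = 1.5337; DFL = R$9,184,411.80 ÷ R$7,449,715.80 = 1.2329.
DCL = DOL × DFL = 1.5337 × 1.2329 = 1.8909.

1.89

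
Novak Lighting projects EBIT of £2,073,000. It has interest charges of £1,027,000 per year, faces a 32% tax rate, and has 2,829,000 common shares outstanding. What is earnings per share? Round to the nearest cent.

Interest = £1,027,000.00, so EBT = £2,073,000 − £1,027,000.00 = £1,046,000.00.
Net income = £1,046,000.00 × (1 − 0.32) = £711,280.00.
Per share: £711,280.00 / 2,829,000 shares = £0.25.

£0.25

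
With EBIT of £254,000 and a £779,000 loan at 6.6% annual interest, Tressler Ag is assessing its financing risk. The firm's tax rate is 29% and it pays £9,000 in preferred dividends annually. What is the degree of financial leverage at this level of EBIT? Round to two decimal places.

Interest = £51,414.00.
Preferred dividends grossed up pre-tax: £9,000 / (1 − 0.29) = £12,676.06.
DFL = EBIT ÷ [EBIT − I − D_p/(1−t)] = £254,000 ÷ [£254,000 − £51,414.00 − £12,676.06] = £254,000 ÷ £189,909.94 = 1.3375.

1.34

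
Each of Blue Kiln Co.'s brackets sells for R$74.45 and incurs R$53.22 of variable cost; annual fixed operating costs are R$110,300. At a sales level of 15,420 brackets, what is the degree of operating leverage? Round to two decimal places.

1.51

Contribution at this volume is 15,420 × R$21.23 = R$327,366.60.
Operating income = contribution − fixed costs = R$327,366.60 − R$110,300 = R$217,066.60.
Degree of operating leverage = R$327,366.60 / R$217,066.60 = 1.5081.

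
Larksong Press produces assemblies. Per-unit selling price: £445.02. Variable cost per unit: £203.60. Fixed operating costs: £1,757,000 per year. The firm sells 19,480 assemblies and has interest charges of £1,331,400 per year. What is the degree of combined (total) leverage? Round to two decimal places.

2.91

At 19,480 units, contribution = 19,480 × £241.42 = £4,702,861.60.
Operating income = contribution − fixed costs = £4,702,861.60 − £1,757,000 = £2,945,861.60. Interest = £1,331,400.00, so EBIT − I = £1,614,461.60.
Degree of total leverage = total CM / (EBIT − interest) = £4,702,861.60 / £1,614,461.60 = 2.9130.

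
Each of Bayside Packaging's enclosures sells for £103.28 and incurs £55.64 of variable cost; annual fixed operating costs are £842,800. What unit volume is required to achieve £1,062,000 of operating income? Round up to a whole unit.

Unit CM = price − variable cost = £103.28 − £55.64 = £47.64.
Need Q such that Q × £47.64 − £842,800 = £1,062,000, i.e. Q = £1,904,800 / £47.64 = 39,983.21 → 39,984.

39,984 enclosures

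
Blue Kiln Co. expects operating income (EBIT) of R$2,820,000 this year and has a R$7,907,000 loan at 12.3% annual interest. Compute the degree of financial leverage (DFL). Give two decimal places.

1.53

Annual interest charges come to R$972,561.00.
DFL = EBIT ÷ (EBIT − I) = R$2,820,000 ÷ (R$2,820,000 − R$972,561.00) = R$2,820,000 ÷ R$1,847,439.00 = 1.5264.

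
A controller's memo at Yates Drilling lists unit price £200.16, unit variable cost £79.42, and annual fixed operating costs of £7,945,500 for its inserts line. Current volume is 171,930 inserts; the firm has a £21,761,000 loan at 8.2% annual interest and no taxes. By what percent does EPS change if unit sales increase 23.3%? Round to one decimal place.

+43.9%

Total contribution margin = 171,930 × £120.74 = £20,758,828.20.
Subtracting fixed costs: EBIT = £20,758,828.20 − £7,945,500 = £12,813,328.20.
Interest = £1,784,402.00, so EBIT − I = £11,028,926.20.
Degree of combined leverage = contribution ÷ (EBIT − I) = £20,758,828.20 ÷ £11,028,926.20 = 1.8822.
%ΔEPS = DCL × %ΔSales = 1.8822 × +23.3% = +43.9%.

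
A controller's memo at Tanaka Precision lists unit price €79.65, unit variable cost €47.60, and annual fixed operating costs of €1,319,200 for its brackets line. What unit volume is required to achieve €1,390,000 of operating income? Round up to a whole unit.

Each unit contributes €79.65 − €47.60 = €32.05.
Need Q such that Q × €32.05 − €1,319,200 = €1,390,000, i.e. Q = €2,709,200 / €32.05 = 84,530.42 → 84,531.

84,531 brackets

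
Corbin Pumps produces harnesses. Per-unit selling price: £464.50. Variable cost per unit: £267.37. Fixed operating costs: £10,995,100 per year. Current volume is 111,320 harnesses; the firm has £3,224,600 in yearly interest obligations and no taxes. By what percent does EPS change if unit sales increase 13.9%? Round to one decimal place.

+39.5%

Total contribution margin = 111,320 × £197.13 = £21,944,511.60.
Subtracting fixed costs: EBIT = £21,944,511.60 − £10,995,100 = £10,949,411.60.
Interest = £3,224,600.00, so EBIT − I = £7,724,811.60.
Degree of combined leverage = contribution ÷ (EBIT − I) = £21,944,511.60 ÷ £7,724,811.60 = 2.8408.
EPS therefore changes by 2.8408 × (+13.9%) = +39.5%.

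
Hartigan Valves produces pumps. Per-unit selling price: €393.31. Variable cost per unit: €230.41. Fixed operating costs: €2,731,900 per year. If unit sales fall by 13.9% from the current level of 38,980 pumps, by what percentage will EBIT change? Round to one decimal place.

-24.4%

At 38,980 units, contribution = 38,980 × €162.90 = €6,349,842.00.
Operating income = contribution − fixed costs = €6,349,842.00 − €2,731,900 = €3,617,942.00.
So DOL = total CM / EBIT = €6,349,842.00 / €3,617,942.00 = 1.7551.
Operating income changes by 1.7551 × -13.9% = -24.4%.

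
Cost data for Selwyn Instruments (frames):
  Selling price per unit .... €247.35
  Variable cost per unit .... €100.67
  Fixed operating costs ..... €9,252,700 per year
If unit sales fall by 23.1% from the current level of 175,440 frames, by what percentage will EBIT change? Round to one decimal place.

-36.1%

Total contribution margin = 175,440 × €146.68 = €25,733,539.20.
EBIT = €25,733,539.20 − €9,252,700 = €16,480,839.20.
DOL = contribution ÷ EBIT = €25,733,539.20 ÷ €16,480,839.20 = 1.5614.
Operating income changes by 1.5614 × -23.1% = -36.1%.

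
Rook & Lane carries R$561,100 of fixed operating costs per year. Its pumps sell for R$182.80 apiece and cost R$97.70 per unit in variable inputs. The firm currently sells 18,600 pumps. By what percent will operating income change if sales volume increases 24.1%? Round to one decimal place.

+37.3%

Total contribution margin = 18,600 × R$85.10 = R$1,582,860.00.
EBIT = R$1,582,860.00 − R$561,100 = R$1,021,760.00.
So DOL = total CM / EBIT = R$1,582,860.00 / R$1,021,760.00 = 1.5492.
Operating income changes by 1.5492 × +24.1% = +37.3%.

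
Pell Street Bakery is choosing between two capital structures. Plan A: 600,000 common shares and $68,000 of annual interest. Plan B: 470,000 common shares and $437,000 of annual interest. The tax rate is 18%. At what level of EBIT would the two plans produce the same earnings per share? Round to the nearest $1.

At indifference, (EBIT − 68,000)(1 − t)/600,000 = (EBIT − 437,000)(1 − t)/470,000.
Cancelling (1 − t) and cross-multiplying: 470,000·(EBIT − 68,000) = 600,000·(EBIT − 437,000).
Solving, EBIT = (437,000·600,000 − 68,000·470,000) / (600,000 − 470,000) = 230,240,000,000 / 130,000 = 1,771,076.92.

$1,771,077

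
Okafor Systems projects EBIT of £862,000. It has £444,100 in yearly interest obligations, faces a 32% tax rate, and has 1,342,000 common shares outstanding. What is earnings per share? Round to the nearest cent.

Interest = £444,100.00, so EBT = £862,000 − £444,100.00 = £417,900.00.
Net income = £417,900.00 × (1 − 0.32) = £284,172.00.
Per share: £284,172.00 / 1,342,000 shares = £0.21.

£0.21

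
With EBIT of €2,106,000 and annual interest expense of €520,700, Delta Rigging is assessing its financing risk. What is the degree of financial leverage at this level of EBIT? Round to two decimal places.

Annual interest charges come to €520,700.00.
DFL = EBIT ÷ (EBIT − I) = €2,106,000 ÷ (€2,106,000 − €520,700.00) = €2,106,000 ÷ €1,585,300.00 = 1.3285.

1.33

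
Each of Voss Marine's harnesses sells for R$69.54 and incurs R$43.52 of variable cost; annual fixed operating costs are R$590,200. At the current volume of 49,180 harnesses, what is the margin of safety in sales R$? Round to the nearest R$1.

R$1,842,633

Unit CM = price − variable cost = R$69.54 − R$43.52 = R$26.02. Break-even units = R$590,200 ÷ R$26.02 = 22,682.55; break-even revenue = 22,682.55 × R$69.54 = R$1,577,344.66.
Actual sales revenue = 49,180 × R$69.54 = R$3,419,977.20.
Margin of safety = R$3,419,977.20 − R$1,577,344.66 = R$1,842,633.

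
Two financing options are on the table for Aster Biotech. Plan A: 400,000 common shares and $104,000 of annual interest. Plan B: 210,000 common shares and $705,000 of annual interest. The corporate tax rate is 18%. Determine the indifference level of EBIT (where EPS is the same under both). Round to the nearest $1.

$1,369,263

At indifference, (EBIT − 104,000)(1 − t)/400,000 = (EBIT − 705,000)(1 − t)/210,000.
Cancelling (1 − t) and cross-multiplying: 210,000·(EBIT − 104,000) = 400,000·(EBIT − 705,000).
Solving, EBIT = (705,000·400,000 − 104,000·210,000) / (400,000 − 210,000) = 260,160,000,000 / 190,000 = 1,369,263.16.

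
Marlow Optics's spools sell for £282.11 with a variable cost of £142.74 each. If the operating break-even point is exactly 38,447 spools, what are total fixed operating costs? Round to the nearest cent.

£5,358,358.39

Contribution margin per unit = £282.11 − £142.74 = £139.37.
Since BE = FC / CM, FC = 38,447 × £139.37 = £5,358,358.39.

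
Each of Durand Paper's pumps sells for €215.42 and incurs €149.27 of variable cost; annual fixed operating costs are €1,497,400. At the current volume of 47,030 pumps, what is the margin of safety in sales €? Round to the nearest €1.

Contribution margin per unit = €215.42 − €149.27 = €66.15. Break-even units = €1,497,400 ÷ €66.15 = 22,636.43; break-even revenue = 22,636.43 × €215.42 = €4,876,340.26.
Current sales = 47,030 × €215.42 = €10,131,202.60.
Margin of safety = €10,131,202.60 − €4,876,340.26 = €5,254,862.

€5,254,862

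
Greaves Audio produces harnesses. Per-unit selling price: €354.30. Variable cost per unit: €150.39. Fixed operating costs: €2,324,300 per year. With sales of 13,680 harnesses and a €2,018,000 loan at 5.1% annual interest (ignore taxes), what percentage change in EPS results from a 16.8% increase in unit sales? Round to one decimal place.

+129.4%

Total contribution margin = 13,680 × €203.91 = €2,789,488.80.
Operating income = contribution − fixed costs = €2,789,488.80 − €2,324,300 = €465,188.80.
After interest of €102,918.00, pre-tax earnings = €362,270.80.
DCL = total CM / (EBIT − I) = €2,789,488.80 / €362,270.80 = 7.7000.
%ΔEPS = DCL × %ΔSales = 7.7000 × +16.8% = +129.4%.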